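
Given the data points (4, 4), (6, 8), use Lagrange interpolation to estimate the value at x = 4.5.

Lagrange interpolation formula:
P(x) = Σ yᵢ × Lᵢ(x)
where Lᵢ(x) = Π_{j≠i} (x - xⱼ)/(xᵢ - xⱼ)

L_0(4.5) = (4.5 - 6)/(4 - 6) = 0.750000
L_1(4.5) = (4.5 - 4)/(6 - 4) = 0.250000

P(4.5) = 4×L_0(4.5) + 8×L_1(4.5)
P(4.5) = 5.000000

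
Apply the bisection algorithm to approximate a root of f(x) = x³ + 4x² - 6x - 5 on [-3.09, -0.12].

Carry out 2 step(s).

f(x) = x³ + 4x² - 6x - 5
Initial interval: [-3.09, -0.12]

Iteration 1:
  c_1 = (-3.090000 + (-0.120000))/2 = -1.605000
  f(c_1) = f(-1.605000) = 10.799580
  f(a) × f(c) ≥ 0, new interval: [-1.605000, -0.120000]
Iteration 2:
  c_2 = (-1.605000 + (-0.120000))/2 = -0.862500
  f(c_2) = f(-0.862500) = 2.509006
  f(a) × f(c) ≥ 0, new interval: [-0.862500, -0.120000]

After 2 iteration(s), the approximation is c_2 = -0.862500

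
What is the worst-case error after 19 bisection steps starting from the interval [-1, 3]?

Bisection error bound: |error| ≤ (b-a)/2^n
|error| ≤ (3 - (-1))/2^19 = 4/2^19
|error| ≤ 0.0000076294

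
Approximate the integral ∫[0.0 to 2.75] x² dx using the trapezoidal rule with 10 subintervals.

f(x) = x²
a = 0.0, b = 2.75, n = 10
h = (b - a)/n = 0.275000

Trapezoidal rule: (h/2)[f(x₀) + 2f(x₁) + 2f(x₂) + ... + f(xₙ)]

x_0 = 0.0000, f(x_0) = 0.000000, coefficient = 1
x_1 = 0.2750, f(x_1) = 0.075625, coefficient = 2
x_2 = 0.5500, f(x_2) = 0.302500, coefficient = 2
x_3 = 0.8250, f(x_3) = 0.680625, coefficient = 2
x_4 = 1.1000, f(x_4) = 1.210000, coefficient = 2
x_5 = 1.3750, f(x_5) = 1.890625, coefficient = 2
x_6 = 1.6500, f(x_6) = 2.722500, coefficient = 2
x_7 = 1.9250, f(x_7) = 3.705625, coefficient = 2
x_8 = 2.2000, f(x_8) = 4.840000, coefficient = 2
x_9 = 2.4750, f(x_9) = 6.125625, coefficient = 2
x_10 = 2.7500, f(x_10) = 7.562500, coefficient = 1

I ≈ (0.275000/2) × 50.668750 = 6.966953
Exact value: 6.932292
Error: 0.034661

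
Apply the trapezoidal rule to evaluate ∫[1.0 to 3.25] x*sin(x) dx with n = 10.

f(x) = x*sin(x)
a = 1.0, b = 3.25, n = 10
h = (b - a)/n = 0.225000

Trapezoidal rule: (h/2)[f(x₀) + 2f(x₁) + 2f(x₂) + ... + f(xₙ)]

x_0 = 1.0000, f(x_0) = 0.841471, coefficient = 1
x_1 = 1.2250, f(x_1) = 1.152487, coefficient = 2
x_2 = 1.4500, f(x_2) = 1.439434, coefficient = 2
x_3 = 1.6750, f(x_3) = 1.665914, coefficient = 2
x_4 = 1.9000, f(x_4) = 1.797970, coefficient = 2
x_5 = 2.1250, f(x_5) = 1.806930, coefficient = 2
x_6 = 2.3500, f(x_6) = 1.671962, coefficient = 2
x_7 = 2.5750, f(x_7) = 1.382158, coefficient = 2
x_8 = 2.8000, f(x_8) = 0.937967, coefficient = 2
x_9 = 3.0250, f(x_9) = 0.351894, coefficient = 2
x_10 = 3.2500, f(x_10) = -0.351634, coefficient = 1

I ≈ (0.225000/2) × 24.903269 = 2.801618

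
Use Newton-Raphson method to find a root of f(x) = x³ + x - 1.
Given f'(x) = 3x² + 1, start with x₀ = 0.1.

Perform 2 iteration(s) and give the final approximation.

f(x) = x³ + x - 1
f'(x) = 3x² + 1
x₀ = 0.1

Newton-Raphson formula: x_{n+1} = x_n - f(x_n)/f'(x_n)

Iteration 1:
  f(0.100000) = -0.899000
  f'(0.100000) = 1.030000
  x_1 = 0.100000 - (-0.899000)/1.030000 = 0.972816
Iteration 2:
  f(0.972816) = 0.893459
  f'(0.972816) = 3.839110
  x_2 = 0.972816 - 0.893459/3.839110 = 0.740090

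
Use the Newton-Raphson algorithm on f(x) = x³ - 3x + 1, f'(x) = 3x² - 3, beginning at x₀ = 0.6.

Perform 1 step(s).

f(x) = x³ - 3x + 1
f'(x) = 3x² - 3
x₀ = 0.6

Newton-Raphson formula: x_{n+1} = x_n - f(x_n)/f'(x_n)

Iteration 1:
  f(0.600000) = -0.584000
  f'(0.600000) = -1.920000
  x_1 = 0.600000 - (-0.584000)/(-1.920000) = 0.295833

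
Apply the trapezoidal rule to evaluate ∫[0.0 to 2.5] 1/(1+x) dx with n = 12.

f(x) = 1/(1+x)
a = 0.0, b = 2.5, n = 12
h = (b - a)/n = 0.208333

Trapezoidal rule: (h/2)[f(x₀) + 2f(x₁) + 2f(x₂) + ... + f(xₙ)]

x_0 = 0.0000, f(x_0) = 1.000000, coefficient = 1
x_1 = 0.2083, f(x_1) = 0.827586, coefficient = 2
x_2 = 0.4167, f(x_2) = 0.705882, coefficient = 2
x_3 = 0.6250, f(x_3) = 0.615385, coefficient = 2
x_4 = 0.8333, f(x_4) = 0.545455, coefficient = 2
x_5 = 1.0417, f(x_5) = 0.489796, coefficient = 2
x_6 = 1.2500, f(x_6) = 0.444444, coefficient = 2
x_7 = 1.4583, f(x_7) = 0.406780, coefficient = 2
x_8 = 1.6667, f(x_8) = 0.375000, coefficient = 2
x_9 = 1.8750, f(x_9) = 0.347826, coefficient = 2
x_10 = 2.0833, f(x_10) = 0.324324, coefficient = 2
x_11 = 2.2917, f(x_11) = 0.303797, coefficient = 2
x_12 = 2.5000, f(x_12) = 0.285714, coefficient = 1

I ≈ (0.208333/2) × 12.058266 = 1.256069
Exact value: 1.252763
Error: 0.003306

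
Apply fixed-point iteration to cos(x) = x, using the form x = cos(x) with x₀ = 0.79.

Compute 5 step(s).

Equation: cos(x) = x
Fixed-point form: x = cos(x)
x₀ = 0.79

x_1 = g(0.790000) = 0.703845
x_2 = g(0.703845) = 0.762359
x_3 = g(0.762359) = 0.723209
x_4 = g(0.723209) = 0.749686
x_5 = g(0.749686) = 0.731903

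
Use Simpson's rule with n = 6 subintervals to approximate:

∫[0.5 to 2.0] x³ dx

f(x) = x³
a = 0.5, b = 2.0, n = 6
h = (b - a)/n = 0.250000

Simpson's rule: (h/3)[f(x₀) + 4f(x₁) + 2f(x₂) + ... + f(xₙ)]

x_0 = 0.5000, f(x_0) = 0.125000, coefficient = 1
x_1 = 0.7500, f(x_1) = 0.421875, coefficient = 4
x_2 = 1.0000, f(x_2) = 1.000000, coefficient = 2
x_3 = 1.2500, f(x_3) = 1.953125, coefficient = 4
x_4 = 1.5000, f(x_4) = 3.375000, coefficient = 2
x_5 = 1.7500, f(x_5) = 5.359375, coefficient = 4
x_6 = 2.0000, f(x_6) = 8.000000, coefficient = 1

I ≈ (0.250000/3) × 47.812500 = 3.984375
Exact value: 3.984375
Error: 0.000000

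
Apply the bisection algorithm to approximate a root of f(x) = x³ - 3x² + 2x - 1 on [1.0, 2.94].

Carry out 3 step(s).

f(x) = x³ - 3x² + 2x - 1
Initial interval: [1.0, 2.94]

Iteration 1:
  c_1 = (1.000000 + 2.940000)/2 = 1.970000
  f(c_1) = f(1.970000) = -1.057327
  f(a) × f(c) ≥ 0, new interval: [1.970000, 2.940000]
Iteration 2:
  c_2 = (1.970000 + 2.940000)/2 = 2.455000
  f(c_2) = f(2.455000) = 0.625271
  f(a) × f(c) < 0, new interval: [1.970000, 2.455000]
Iteration 3:
  c_3 = (1.970000 + 2.455000)/2 = 2.212500
  f(c_3) = f(2.212500) = -0.429936
  f(a) × f(c) ≥ 0, new interval: [2.212500, 2.455000]

After 3 iteration(s), the approximation is c_3 = 2.212500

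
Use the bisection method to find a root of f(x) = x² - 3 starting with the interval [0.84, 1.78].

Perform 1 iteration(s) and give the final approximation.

f(x) = x² - 3
Initial interval: [0.84, 1.78]

Iteration 1:
  c_1 = (0.840000 + 1.780000)/2 = 1.310000
  f(c_1) = f(1.310000) = -1.283900
  f(a) × f(c) ≥ 0, new interval: [1.310000, 1.780000]

After 1 iteration(s), the approximation is c_1 = 1.310000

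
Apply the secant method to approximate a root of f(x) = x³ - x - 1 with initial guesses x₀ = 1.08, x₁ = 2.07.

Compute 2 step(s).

f(x) = x³ - x - 1
x₀ = 1.08, x₁ = 2.07

Secant formula: x_{n+1} = x_n - f(x_n)(x_n - x_{n-1})/(f(x_n) - f(x_{n-1}))

Iteration 1:
  f(1.080000) = -0.820288
  f(2.070000) = 5.799743
  x_2 = 2.070000 - 5.799743×(2.070000 - 1.080000)/(5.799743 - (-0.820288))
       = 1.202671
Iteration 2:
  f(2.070000) = 5.799743
  f(1.202671) = -0.463107
  x_3 = 1.202671 - (-0.463107)×(1.202671 - 2.070000)/(-0.463107 - 5.799743)
       = 1.266806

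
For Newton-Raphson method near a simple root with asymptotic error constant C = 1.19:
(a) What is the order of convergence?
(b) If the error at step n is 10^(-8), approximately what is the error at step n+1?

(a) Newton-Raphson has quadratic (order 2) convergence near simple roots.
    This means |e_{n+1}| ≈ C|e_n|².

(b) With |e_n| = 10^(-8) and C = 1.19:
    |e_{n+1}| ≈ 1.19 × (10^(-8))² = 1.19 × 10^(-16)

(a) 2 (quadratic); (b) |e_{n+1}| ≈ 1.190e-16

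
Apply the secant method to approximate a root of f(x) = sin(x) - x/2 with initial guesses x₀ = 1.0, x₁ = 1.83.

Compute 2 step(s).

f(x) = sin(x) - x/2
x₀ = 1.0, x₁ = 1.83

Secant formula: x_{n+1} = x_n - f(x_n)(x_n - x_{n-1})/(f(x_n) - f(x_{n-1}))

Iteration 1:
  f(1.000000) = 0.341471
  f(1.830000) = 0.051594
  x_2 = 1.830000 - 0.051594×(1.830000 - 1.000000)/(0.051594 - 0.341471)
       = 1.977730
Iteration 2:
  f(1.830000) = 0.051594
  f(1.977730) = -0.070526
  x_3 = 1.977730 - (-0.070526)×(1.977730 - 1.830000)/(-0.070526 - 0.051594)
       = 1.892414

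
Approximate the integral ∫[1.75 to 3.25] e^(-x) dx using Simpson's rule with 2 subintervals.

f(x) = e^(-x)
a = 1.75, b = 3.25, n = 2
h = (b - a)/n = 0.750000

Simpson's rule: (h/3)[f(x₀) + 4f(x₁) + 2f(x₂) + ... + f(xₙ)]

x_0 = 1.7500, f(x_0) = 0.173774, coefficient = 1
x_1 = 2.5000, f(x_1) = 0.082085, coefficient = 4
x_2 = 3.2500, f(x_2) = 0.038774, coefficient = 1

I ≈ (0.750000/3) × 0.540888 = 0.135222
Exact value: 0.135000
Error: 0.000222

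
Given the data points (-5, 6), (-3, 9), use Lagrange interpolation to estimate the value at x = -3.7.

Lagrange interpolation formula:
P(x) = Σ yᵢ × Lᵢ(x)
where Lᵢ(x) = Π_{j≠i} (x - xⱼ)/(xᵢ - xⱼ)

L_0(-3.7) = (-3.7 - (-3))/(-5 - (-3)) = 0.350000
L_1(-3.7) = (-3.7 - (-5))/(-3 - (-5)) = 0.650000

P(-3.7) = 6×L_0(-3.7) + 9×L_1(-3.7)
P(-3.7) = 7.950000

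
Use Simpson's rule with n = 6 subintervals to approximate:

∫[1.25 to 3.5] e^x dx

f(x) = e^x
a = 1.25, b = 3.5, n = 6
h = (b - a)/n = 0.375000

Simpson's rule: (h/3)[f(x₀) + 4f(x₁) + 2f(x₂) + ... + f(xₙ)]

x_0 = 1.2500, f(x_0) = 3.490343, coefficient = 1
x_1 = 1.6250, f(x_1) = 5.078419, coefficient = 4
x_2 = 2.0000, f(x_2) = 7.389056, coefficient = 2
x_3 = 2.3750, f(x_3) = 10.751013, coefficient = 4
x_4 = 2.7500, f(x_4) = 15.642632, coefficient = 2
x_5 = 3.1250, f(x_5) = 22.759895, coefficient = 4
x_6 = 3.5000, f(x_6) = 33.115452, coefficient = 1

I ≈ (0.375000/3) × 237.026480 = 29.628310
Exact value: 29.625109
Error: 0.003201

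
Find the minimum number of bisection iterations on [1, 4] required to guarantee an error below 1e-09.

We need (b-a)/2^n ≤ 1e-09
(4 - 1)/2^n ≤ 1e-09
3/2^n ≤ 1e-09
2^n ≥ 3000000000
n ≥ log₂(3000000000) = 31.48
n ≥ 32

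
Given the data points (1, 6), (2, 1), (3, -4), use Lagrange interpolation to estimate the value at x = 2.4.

Lagrange interpolation formula:
P(x) = Σ yᵢ × Lᵢ(x)
where Lᵢ(x) = Π_{j≠i} (x - xⱼ)/(xᵢ - xⱼ)

L_0(2.4) = (2.4 - 2)/(1 - 2) × (2.4 - 3)/(1 - 3) = -0.120000
L_1(2.4) = (2.4 - 1)/(2 - 1) × (2.4 - 3)/(2 - 3) = 0.840000
L_2(2.4) = (2.4 - 1)/(3 - 1) × (2.4 - 2)/(3 - 2) = 0.280000

P(2.4) = 6×L_0(2.4) + 1×L_1(2.4) + (-4)×L_2(2.4)
P(2.4) = -1.000000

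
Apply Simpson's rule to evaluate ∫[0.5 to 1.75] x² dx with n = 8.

f(x) = x²
a = 0.5, b = 1.75, n = 8
h = (b - a)/n = 0.156250

Simpson's rule: (h/3)[f(x₀) + 4f(x₁) + 2f(x₂) + ... + f(xₙ)]

x_0 = 0.5000, f(x_0) = 0.250000, coefficient = 1
x_1 = 0.6562, f(x_1) = 0.430664, coefficient = 4
x_2 = 0.8125, f(x_2) = 0.660156, coefficient = 2
x_3 = 0.9688, f(x_3) = 0.938477, coefficient = 4
x_4 = 1.1250, f(x_4) = 1.265625, coefficient = 2
x_5 = 1.2812, f(x_5) = 1.641602, coefficient = 4
x_6 = 1.4375, f(x_6) = 2.066406, coefficient = 2
x_7 = 1.5938, f(x_7) = 2.540039, coefficient = 4
x_8 = 1.7500, f(x_8) = 3.062500, coefficient = 1

I ≈ (0.156250/3) × 33.500000 = 1.744792
Exact value: 1.744792
Error: 0.000000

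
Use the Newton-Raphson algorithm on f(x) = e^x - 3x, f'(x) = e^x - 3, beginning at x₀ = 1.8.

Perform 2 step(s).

f(x) = e^x - 3x
f'(x) = e^x - 3
x₀ = 1.8

Newton-Raphson formula: x_{n+1} = x_n - f(x_n)/f'(x_n)

Iteration 1:
  f(1.800000) = 0.649647
  f'(1.800000) = 3.049647
  x_1 = 1.800000 - 0.649647/3.049647 = 1.586976
Iteration 2:
  f(1.586976) = 0.128015
  f'(1.586976) = 1.888943
  x_2 = 1.586976 - 0.128015/1.888943 = 1.519206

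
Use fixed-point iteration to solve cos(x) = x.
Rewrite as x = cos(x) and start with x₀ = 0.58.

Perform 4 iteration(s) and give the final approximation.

Equation: cos(x) = x
Fixed-point form: x = cos(x)
x₀ = 0.58

x_1 = g(0.580000) = 0.836463
x_2 = g(0.836463) = 0.670093
x_3 = g(0.670093) = 0.783764
x_4 = g(0.783764) = 0.708261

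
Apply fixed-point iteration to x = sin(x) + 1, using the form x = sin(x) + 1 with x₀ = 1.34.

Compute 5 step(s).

Equation: x = sin(x) + 1
Fixed-point form: x = sin(x) + 1
x₀ = 1.34

x_1 = g(1.340000) = 1.973485
x_2 = g(1.973485) = 1.920011
x_3 = g(1.920011) = 1.939642
x_4 = g(1.939642) = 1.932744
x_5 = g(1.932744) = 1.935209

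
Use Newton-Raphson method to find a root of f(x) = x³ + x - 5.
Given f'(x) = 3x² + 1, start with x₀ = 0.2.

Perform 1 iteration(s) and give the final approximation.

f(x) = x³ + x - 5
f'(x) = 3x² + 1
x₀ = 0.2

Newton-Raphson formula: x_{n+1} = x_n - f(x_n)/f'(x_n)

Iteration 1:
  f(0.200000) = -4.792000
  f'(0.200000) = 1.120000
  x_1 = 0.200000 - (-4.792000)/1.120000 = 4.478571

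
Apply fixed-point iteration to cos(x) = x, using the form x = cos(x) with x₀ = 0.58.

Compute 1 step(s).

Equation: cos(x) = x
Fixed-point form: x = cos(x)
x₀ = 0.58

x_1 = g(0.580000) = 0.836463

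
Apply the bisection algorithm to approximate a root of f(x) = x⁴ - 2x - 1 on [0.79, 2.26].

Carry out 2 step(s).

f(x) = x⁴ - 2x - 1
Initial interval: [0.79, 2.26]

Iteration 1:
  c_1 = (0.790000 + 2.260000)/2 = 1.525000
  f(c_1) = f(1.525000) = 1.358532
  f(a) × f(c) < 0, new interval: [0.790000, 1.525000]
Iteration 2:
  c_2 = (0.790000 + 1.525000)/2 = 1.157500
  f(c_2) = f(1.157500) = -1.519919
  f(a) × f(c) ≥ 0, new interval: [1.157500, 1.525000]

After 2 iteration(s), the approximation is c_2 = 1.157500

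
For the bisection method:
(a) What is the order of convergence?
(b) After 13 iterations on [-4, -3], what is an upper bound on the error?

(a) Bisection has linear (order 1) convergence; the error is halved each step.

(b) Error bound = (b-a)/2^n = (-3 - (-4))/2^{13}
    = 1/2^{13}

(a) 1 (linear); (b) error ≤ 1.22e-04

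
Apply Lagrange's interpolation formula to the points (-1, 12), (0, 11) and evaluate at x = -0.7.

Lagrange interpolation formula:
P(x) = Σ yᵢ × Lᵢ(x)
where Lᵢ(x) = Π_{j≠i} (x - xⱼ)/(xᵢ - xⱼ)

L_0(-0.7) = (-0.7 - 0)/(-1 - 0) = 0.700000
L_1(-0.7) = (-0.7 - (-1))/(0 - (-1)) = 0.300000

P(-0.7) = 12×L_0(-0.7) + 11×L_1(-0.7)
P(-0.7) = 11.700000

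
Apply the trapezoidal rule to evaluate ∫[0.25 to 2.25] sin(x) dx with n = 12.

f(x) = sin(x)
a = 0.25, b = 2.25, n = 12
h = (b - a)/n = 0.166667

Trapezoidal rule: (h/2)[f(x₀) + 2f(x₁) + 2f(x₂) + ... + f(xₙ)]

x_0 = 0.2500, f(x_0) = 0.247404, coefficient = 1
x_1 = 0.4167, f(x_1) = 0.404715, coefficient = 2
x_2 = 0.5833, f(x_2) = 0.550809, coefficient = 2
x_3 = 0.7500, f(x_3) = 0.681639, coefficient = 2
x_4 = 0.9167, f(x_4) = 0.793578, coefficient = 2
x_5 = 1.0833, f(x_5) = 0.883524, coefficient = 2
x_6 = 1.2500, f(x_6) = 0.948985, coefficient = 2
x_7 = 1.4167, f(x_7) = 0.988146, coefficient = 2
x_8 = 1.5833, f(x_8) = 0.999921, coefficient = 2
x_9 = 1.7500, f(x_9) = 0.983986, coefficient = 2
x_10 = 1.9167, f(x_10) = 0.940781, coefficient = 2
x_11 = 2.0833, f(x_11) = 0.871503, coefficient = 2
x_12 = 2.2500, f(x_12) = 0.778073, coefficient = 1

I ≈ (0.166667/2) × 19.120648 = 1.593387
Exact value: 1.597086
Error: 0.003699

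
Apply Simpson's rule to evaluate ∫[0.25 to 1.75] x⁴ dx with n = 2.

f(x) = x⁴
a = 0.25, b = 1.75, n = 2
h = (b - a)/n = 0.750000

Simpson's rule: (h/3)[f(x₀) + 4f(x₁) + 2f(x₂) + ... + f(xₙ)]

x_0 = 0.2500, f(x_0) = 0.003906, coefficient = 1
x_1 = 1.0000, f(x_1) = 1.000000, coefficient = 4
x_2 = 1.7500, f(x_2) = 9.378906, coefficient = 1

I ≈ (0.750000/3) × 13.382812 = 3.345703
Exact value: 3.282422
Error: 0.063281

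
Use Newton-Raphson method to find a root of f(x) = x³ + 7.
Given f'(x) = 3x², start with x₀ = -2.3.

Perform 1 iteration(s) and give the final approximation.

f(x) = x³ + 7
f'(x) = 3x²
x₀ = -2.3

Newton-Raphson formula: x_{n+1} = x_n - f(x_n)/f'(x_n)

Iteration 1:
  f(-2.300000) = -5.167000
  f'(-2.300000) = 15.870000
  x_1 = -2.300000 - (-5.167000)/15.870000 = -1.974417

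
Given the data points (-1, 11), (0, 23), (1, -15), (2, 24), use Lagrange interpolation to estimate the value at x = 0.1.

Lagrange interpolation formula:
P(x) = Σ yᵢ × Lᵢ(x)
where Lᵢ(x) = Π_{j≠i} (x - xⱼ)/(xᵢ - xⱼ)

L_0(0.1) = (0.1 - 0)/(-1 - 0) × (0.1 - 1)/(-1 - 1) × (0.1 - 2)/(-1 - 2) = -0.028500
L_1(0.1) = (0.1 - (-1))/(0 - (-1)) × (0.1 - 1)/(0 - 1) × (0.1 - 2)/(0 - 2) = 0.940500
L_2(0.1) = (0.1 - (-1))/(1 - (-1)) × (0.1 - 0)/(1 - 0) × (0.1 - 2)/(1 - 2) = 0.104500
L_3(0.1) = (0.1 - (-1))/(2 - (-1)) × (0.1 - 0)/(2 - 0) × (0.1 - 1)/(2 - 1) = -0.016500

P(0.1) = 11×L_0(0.1) + 23×L_1(0.1) + (-15)×L_2(0.1) + 24×L_3(0.1)
P(0.1) = 19.354500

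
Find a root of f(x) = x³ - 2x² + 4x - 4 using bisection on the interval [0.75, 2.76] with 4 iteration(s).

f(x) = x³ - 2x² + 4x - 4
Initial interval: [0.75, 2.76]

Iteration 1:
  c_1 = (0.750000 + 2.760000)/2 = 1.755000
  f(c_1) = f(1.755000) = 2.265394
  f(a) × f(c) < 0, new interval: [0.750000, 1.755000]
Iteration 2:
  c_2 = (0.750000 + 1.755000)/2 = 1.252500
  f(c_2) = f(1.252500) = -0.162645
  f(a) × f(c) ≥ 0, new interval: [1.252500, 1.755000]
Iteration 3:
  c_3 = (1.252500 + 1.755000)/2 = 1.503750
  f(c_3) = f(1.503750) = 0.892848
  f(a) × f(c) < 0, new interval: [1.252500, 1.503750]
Iteration 4:
  c_4 = (1.252500 + 1.503750)/2 = 1.378125
  f(c_4) = f(1.378125) = 0.331417
  f(a) × f(c) < 0, new interval: [1.252500, 1.378125]

After 4 iteration(s), the approximation is c_4 = 1.378125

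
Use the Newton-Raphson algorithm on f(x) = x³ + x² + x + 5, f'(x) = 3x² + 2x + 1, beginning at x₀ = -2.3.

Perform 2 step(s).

f(x) = x³ + x² + x + 5
f'(x) = 3x² + 2x + 1
x₀ = -2.3

Newton-Raphson formula: x_{n+1} = x_n - f(x_n)/f'(x_n)

Iteration 1:
  f(-2.300000) = -4.177000
  f'(-2.300000) = 12.270000
  x_1 = -2.300000 - (-4.177000)/12.270000 = -1.959576
Iteration 2:
  f(-1.959576) = -0.644290
  f'(-1.959576) = 8.600664
  x_2 = -1.959576 - (-0.644290)/8.600664 = -1.884665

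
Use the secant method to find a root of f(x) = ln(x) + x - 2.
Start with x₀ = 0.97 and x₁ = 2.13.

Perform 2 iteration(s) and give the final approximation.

f(x) = ln(x) + x - 2
x₀ = 0.97, x₁ = 2.13

Secant formula: x_{n+1} = x_n - f(x_n)(x_n - x_{n-1})/(f(x_n) - f(x_{n-1}))

Iteration 1:
  f(0.970000) = -1.060459
  f(2.130000) = 0.886122
  x_2 = 2.130000 - 0.886122×(2.130000 - 0.970000)/(0.886122 - (-1.060459))
       = 1.601945
Iteration 2:
  f(2.130000) = 0.886122
  f(1.601945) = 0.073164
  x_3 = 1.601945 - 0.073164×(1.601945 - 2.130000)/(0.073164 - 0.886122)
       = 1.554422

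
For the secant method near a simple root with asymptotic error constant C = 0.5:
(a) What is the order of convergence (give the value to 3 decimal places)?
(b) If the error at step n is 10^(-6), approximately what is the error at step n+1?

(a) Secant method has superlinear convergence with order φ = (1+√5)/2 ≈ 1.618.
    This means |e_{n+1}| ≈ C|e_n|^1.618.

(b) With |e_n| = 10^(-6) and C = 0.5:
    |e_{n+1}| ≈ 0.5 × (10^(-6))^1.618 = 0.5 × 10^(-9.71)

(a) ≈ 1.618 (golden ratio); (b) |e_{n+1}| ≈ 9.790e-11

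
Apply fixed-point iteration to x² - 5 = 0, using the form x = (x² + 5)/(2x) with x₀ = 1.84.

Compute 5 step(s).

Equation: x² - 5 = 0
Fixed-point form: x = (x² + 5)/(2x)
x₀ = 1.84

x_1 = g(1.840000) = 2.278696
x_2 = g(2.278696) = 2.236467
x_3 = g(2.236467) = 2.236068
x_4 = g(2.236068) = 2.236068
x_5 = g(2.236068) = 2.236068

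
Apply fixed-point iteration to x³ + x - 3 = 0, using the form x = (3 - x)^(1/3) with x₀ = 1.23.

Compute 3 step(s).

Equation: x³ + x - 3 = 0
Fixed-point form: x = (3 - x)^(1/3)
x₀ = 1.23

x_1 = g(1.230000) = 1.209645
x_2 = g(1.209645) = 1.214264
x_3 = g(1.214264) = 1.213219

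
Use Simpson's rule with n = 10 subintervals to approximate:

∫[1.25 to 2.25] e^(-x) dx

f(x) = e^(-x)
a = 1.25, b = 2.25, n = 10
h = (b - a)/n = 0.100000

Simpson's rule: (h/3)[f(x₀) + 4f(x₁) + 2f(x₂) + ... + f(xₙ)]

x_0 = 1.2500, f(x_0) = 0.286505, coefficient = 1
x_1 = 1.3500, f(x_1) = 0.259240, coefficient = 4
x_2 = 1.4500, f(x_2) = 0.234570, coefficient = 2
x_3 = 1.5500, f(x_3) = 0.212248, coefficient = 4
x_4 = 1.6500, f(x_4) = 0.192050, coefficient = 2
x_5 = 1.7500, f(x_5) = 0.173774, coefficient = 4
x_6 = 1.8500, f(x_6) = 0.157237, coefficient = 2
x_7 = 1.9500, f(x_7) = 0.142274, coefficient = 4
x_8 = 2.0500, f(x_8) = 0.128735, coefficient = 2
x_9 = 2.1500, f(x_9) = 0.116484, coefficient = 4
x_10 = 2.2500, f(x_10) = 0.105399, coefficient = 1

I ≈ (0.100000/3) × 5.433170 = 0.181106
Exact value: 0.181106
Error: 0.000000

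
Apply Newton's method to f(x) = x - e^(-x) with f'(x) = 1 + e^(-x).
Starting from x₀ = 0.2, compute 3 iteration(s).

f(x) = x - e^(-x)
f'(x) = 1 + e^(-x)
x₀ = 0.2

Newton-Raphson formula: x_{n+1} = x_n - f(x_n)/f'(x_n)

Iteration 1:
  f(0.200000) = -0.618731
  f'(0.200000) = 1.818731
  x_1 = 0.200000 - (-0.618731)/1.818731 = 0.540199
Iteration 2:
  f(0.540199) = -0.042433
  f'(0.540199) = 1.582632
  x_2 = 0.540199 - (-0.042433)/1.582632 = 0.567011
Iteration 3:
  f(0.567011) = -0.000208
  f'(0.567011) = 1.567218
  x_3 = 0.567011 - (-0.000208)/1.567218 = 0.567143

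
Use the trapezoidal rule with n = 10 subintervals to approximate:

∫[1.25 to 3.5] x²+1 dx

f(x) = x²+1
a = 1.25, b = 3.5, n = 10
h = (b - a)/n = 0.225000

Trapezoidal rule: (h/2)[f(x₀) + 2f(x₁) + 2f(x₂) + ... + f(xₙ)]

x_0 = 1.2500, f(x_0) = 2.562500, coefficient = 1
x_1 = 1.4750, f(x_1) = 3.175625, coefficient = 2
x_2 = 1.7000, f(x_2) = 3.890000, coefficient = 2
x_3 = 1.9250, f(x_3) = 4.705625, coefficient = 2
x_4 = 2.1500, f(x_4) = 5.622500, coefficient = 2
x_5 = 2.3750, f(x_5) = 6.640625, coefficient = 2
x_6 = 2.6000, f(x_6) = 7.760000, coefficient = 2
x_7 = 2.8250, f(x_7) = 8.980625, coefficient = 2
x_8 = 3.0500, f(x_8) = 10.302500, coefficient = 2
x_9 = 3.2750, f(x_9) = 11.725625, coefficient = 2
x_10 = 3.5000, f(x_10) = 13.250000, coefficient = 1

I ≈ (0.225000/2) × 141.418750 = 15.909609
Exact value: 15.890625
Error: 0.018984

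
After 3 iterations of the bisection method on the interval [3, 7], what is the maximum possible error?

Bisection error bound: |error| ≤ (b-a)/2^n
|error| ≤ (7 - 3)/2^3 = 4/2^3
|error| ≤ 0.5000000000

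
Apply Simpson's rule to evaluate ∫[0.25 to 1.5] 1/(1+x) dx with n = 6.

f(x) = 1/(1+x)
a = 0.25, b = 1.5, n = 6
h = (b - a)/n = 0.208333

Simpson's rule: (h/3)[f(x₀) + 4f(x₁) + 2f(x₂) + ... + f(xₙ)]

x_0 = 0.2500, f(x_0) = 0.800000, coefficient = 1
x_1 = 0.4583, f(x_1) = 0.685714, coefficient = 4
x_2 = 0.6667, f(x_2) = 0.600000, coefficient = 2
x_3 = 0.8750, f(x_3) = 0.533333, coefficient = 4
x_4 = 1.0833, f(x_4) = 0.480000, coefficient = 2
x_5 = 1.2917, f(x_5) = 0.436364, coefficient = 4
x_6 = 1.5000, f(x_6) = 0.400000, coefficient = 1

I ≈ (0.208333/3) × 9.981645 = 0.693170
Exact value: 0.693147
Error: 0.000023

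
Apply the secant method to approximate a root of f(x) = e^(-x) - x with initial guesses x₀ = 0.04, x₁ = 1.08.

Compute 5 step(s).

f(x) = e^(-x) - x
x₀ = 0.04, x₁ = 1.08

Secant formula: x_{n+1} = x_n - f(x_n)(x_n - x_{n-1})/(f(x_n) - f(x_{n-1}))

Iteration 1:
  f(0.040000) = 0.920789
  f(1.080000) = -0.740404
  x_2 = 1.080000 - (-0.740404)×(1.080000 - 0.040000)/(-0.740404 - 0.920789)
       = 0.616466
Iteration 2:
  f(1.080000) = -0.740404
  f(0.616466) = -0.076616
  x_3 = 0.616466 - (-0.076616)×(0.616466 - 1.080000)/(-0.076616 - (-0.740404))
       = 0.562963
Iteration 3:
  f(0.616466) = -0.076616
  f(0.562963) = 0.006556
  x_4 = 0.562963 - 0.006556×(0.562963 - 0.616466)/(0.006556 - (-0.076616))
       = 0.567180
Iteration 4:
  f(0.562963) = 0.006556
  f(0.567180) = -0.000058
  x_5 = 0.567180 - (-0.000058)×(0.567180 - 0.562963)/(-0.000058 - 0.006556)
       = 0.567143
Iteration 5:
  f(0.567180) = -0.000058
  f(0.567143) = 0.000000
  x_6 = 0.567143 - 0.000000×(0.567143 - 0.567180)/(0.000000 - (-0.000058))
       = 0.567143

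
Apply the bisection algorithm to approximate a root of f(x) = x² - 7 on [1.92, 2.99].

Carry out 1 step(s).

f(x) = x² - 7
Initial interval: [1.92, 2.99]

Iteration 1:
  c_1 = (1.920000 + 2.990000)/2 = 2.455000
  f(c_1) = f(2.455000) = -0.972975
  f(a) × f(c) ≥ 0, new interval: [2.455000, 2.990000]

After 1 iteration(s), the approximation is c_1 = 2.455000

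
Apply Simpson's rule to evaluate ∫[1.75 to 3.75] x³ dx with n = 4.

f(x) = x³
a = 1.75, b = 3.75, n = 4
h = (b - a)/n = 0.500000

Simpson's rule: (h/3)[f(x₀) + 4f(x₁) + 2f(x₂) + ... + f(xₙ)]

x_0 = 1.7500, f(x_0) = 5.359375, coefficient = 1
x_1 = 2.2500, f(x_1) = 11.390625, coefficient = 4
x_2 = 2.7500, f(x_2) = 20.796875, coefficient = 2
x_3 = 3.2500, f(x_3) = 34.328125, coefficient = 4
x_4 = 3.7500, f(x_4) = 52.734375, coefficient = 1

I ≈ (0.500000/3) × 282.562500 = 47.093750
Exact value: 47.093750
Error: 0.000000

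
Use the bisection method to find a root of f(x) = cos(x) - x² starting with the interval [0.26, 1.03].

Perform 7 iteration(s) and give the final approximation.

f(x) = cos(x) - x²
Initial interval: [0.26, 1.03]

Iteration 1:
  c_1 = (0.260000 + 1.030000)/2 = 0.645000
  f(c_1) = f(0.645000) = 0.383075
  f(a) × f(c) ≥ 0, new interval: [0.645000, 1.030000]
Iteration 2:
  c_2 = (0.645000 + 1.030000)/2 = 0.837500
  f(c_2) = f(0.837500) = -0.032084
  f(a) × f(c) < 0, new interval: [0.645000, 0.837500]
Iteration 3:
  c_3 = (0.645000 + 0.837500)/2 = 0.741250
  f(c_3) = f(0.741250) = 0.188174
  f(a) × f(c) ≥ 0, new interval: [0.741250, 0.837500]
Iteration 4:
  c_4 = (0.741250 + 0.837500)/2 = 0.789375
  f(c_4) = f(0.789375) = 0.081176
  f(a) × f(c) ≥ 0, new interval: [0.789375, 0.837500]
Iteration 5:
  c_5 = (0.789375 + 0.837500)/2 = 0.813438
  f(c_5) = f(0.813438) = 0.025324
  f(a) × f(c) ≥ 0, new interval: [0.813438, 0.837500]
Iteration 6:
  c_6 = (0.813438 + 0.837500)/2 = 0.825469
  f(c_6) = f(0.825469) = -0.003186
  f(a) × f(c) < 0, new interval: [0.813438, 0.825469]
Iteration 7:
  c_7 = (0.813438 + 0.825469)/2 = 0.819453
  f(c_7) = f(0.819453) = 0.011118
  f(a) × f(c) ≥ 0, new interval: [0.819453, 0.825469]

After 7 iteration(s), the approximation is c_7 = 0.819453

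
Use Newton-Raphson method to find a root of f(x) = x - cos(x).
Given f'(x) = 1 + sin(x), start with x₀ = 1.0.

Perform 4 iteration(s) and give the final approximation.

f(x) = x - cos(x)
f'(x) = 1 + sin(x)
x₀ = 1.0

Newton-Raphson formula: x_{n+1} = x_n - f(x_n)/f'(x_n)

Iteration 1:
  f(1.000000) = 0.459698
  f'(1.000000) = 1.841471
  x_1 = 1.000000 - 0.459698/1.841471 = 0.750364
Iteration 2:
  f(0.750364) = 0.018923
  f'(0.750364) = 1.681905
  x_2 = 0.750364 - 0.018923/1.681905 = 0.739113
Iteration 3:
  f(0.739113) = 0.000046
  f'(0.739113) = 1.673633
  x_3 = 0.739113 - 0.000046/1.673633 = 0.739085
Iteration 4:
  f(0.739085) = 0.000000
  f'(0.739085) = 1.673612
  x_4 = 0.739085 - 0.000000/1.673612 = 0.739085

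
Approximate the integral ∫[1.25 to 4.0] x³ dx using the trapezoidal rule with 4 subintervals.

f(x) = x³
a = 1.25, b = 4.0, n = 4
h = (b - a)/n = 0.687500

Trapezoidal rule: (h/2)[f(x₀) + 2f(x₁) + 2f(x₂) + ... + f(xₙ)]

x_0 = 1.2500, f(x_0) = 1.953125, coefficient = 1
x_1 = 1.9375, f(x_1) = 7.273193, coefficient = 2
x_2 = 2.6250, f(x_2) = 18.087891, coefficient = 2
x_3 = 3.3125, f(x_3) = 36.346924, coefficient = 2
x_4 = 4.0000, f(x_4) = 64.000000, coefficient = 1

I ≈ (0.687500/2) × 189.369141 = 65.095642
Exact value: 63.389648
Error: 1.705994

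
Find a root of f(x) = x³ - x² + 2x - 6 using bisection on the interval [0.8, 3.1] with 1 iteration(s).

f(x) = x³ - x² + 2x - 6
Initial interval: [0.8, 3.1]

Iteration 1:
  c_1 = (0.800000 + 3.100000)/2 = 1.950000
  f(c_1) = f(1.950000) = 1.512375
  f(a) × f(c) < 0, new interval: [0.800000, 1.950000]

After 1 iteration(s), the approximation is c_1 = 1.950000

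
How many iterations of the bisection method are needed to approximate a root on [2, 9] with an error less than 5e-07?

We need (b-a)/2^n ≤ 5e-07
(9 - 2)/2^n ≤ 5e-07
7/2^n ≤ 5e-07
2^n ≥ 14000000
n ≥ log₂(14000000) = 23.74
n ≥ 24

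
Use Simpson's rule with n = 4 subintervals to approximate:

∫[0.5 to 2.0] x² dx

f(x) = x²
a = 0.5, b = 2.0, n = 4
h = (b - a)/n = 0.375000

Simpson's rule: (h/3)[f(x₀) + 4f(x₁) + 2f(x₂) + ... + f(xₙ)]

x_0 = 0.5000, f(x_0) = 0.250000, coefficient = 1
x_1 = 0.8750, f(x_1) = 0.765625, coefficient = 4
x_2 = 1.2500, f(x_2) = 1.562500, coefficient = 2
x_3 = 1.6250, f(x_3) = 2.640625, coefficient = 4
x_4 = 2.0000, f(x_4) = 4.000000, coefficient = 1

I ≈ (0.375000/3) × 21.000000 = 2.625000
Exact value: 2.625000
Error: 0.000000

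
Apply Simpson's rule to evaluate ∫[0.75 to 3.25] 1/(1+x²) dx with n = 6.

f(x) = 1/(1+x²)
a = 0.75, b = 3.25, n = 6
h = (b - a)/n = 0.416667

Simpson's rule: (h/3)[f(x₀) + 4f(x₁) + 2f(x₂) + ... + f(xₙ)]

x_0 = 0.7500, f(x_0) = 0.640000, coefficient = 1
x_1 = 1.1667, f(x_1) = 0.423529, coefficient = 4
x_2 = 1.5833, f(x_2) = 0.285149, coefficient = 2
x_3 = 2.0000, f(x_3) = 0.200000, coefficient = 4
x_4 = 2.4167, f(x_4) = 0.146193, coefficient = 2
x_5 = 2.8333, f(x_5) = 0.110769, coefficient = 4
x_6 = 3.2500, f(x_6) = 0.086486, coefficient = 1

I ≈ (0.416667/3) × 4.526364 = 0.628662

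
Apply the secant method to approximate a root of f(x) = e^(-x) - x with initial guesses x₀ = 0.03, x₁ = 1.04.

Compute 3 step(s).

f(x) = e^(-x) - x
x₀ = 0.03, x₁ = 1.04

Secant formula: x_{n+1} = x_n - f(x_n)(x_n - x_{n-1})/(f(x_n) - f(x_{n-1}))

Iteration 1:
  f(0.030000) = 0.940446
  f(1.040000) = -0.686545
  x_2 = 1.040000 - (-0.686545)×(1.040000 - 0.030000)/(-0.686545 - 0.940446)
       = 0.613808
Iteration 2:
  f(1.040000) = -0.686545
  f(0.613808) = -0.072522
  x_3 = 0.613808 - (-0.072522)×(0.613808 - 1.040000)/(-0.072522 - (-0.686545))
       = 0.563470
Iteration 3:
  f(0.613808) = -0.072522
  f(0.563470) = 0.005760
  x_4 = 0.563470 - 0.005760×(0.563470 - 0.613808)/(0.005760 - (-0.072522))
       = 0.567174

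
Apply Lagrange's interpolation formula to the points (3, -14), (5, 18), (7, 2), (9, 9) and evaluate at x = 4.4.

Lagrange interpolation formula:
P(x) = Σ yᵢ × Lᵢ(x)
where Lᵢ(x) = Π_{j≠i} (x - xⱼ)/(xᵢ - xⱼ)

L_0(4.4) = (4.4 - 5)/(3 - 5) × (4.4 - 7)/(3 - 7) × (4.4 - 9)/(3 - 9) = 0.149500
L_1(4.4) = (4.4 - 3)/(5 - 3) × (4.4 - 7)/(5 - 7) × (4.4 - 9)/(5 - 9) = 1.046500
L_2(4.4) = (4.4 - 3)/(7 - 3) × (4.4 - 5)/(7 - 5) × (4.4 - 9)/(7 - 9) = -0.241500
L_3(4.4) = (4.4 - 3)/(9 - 3) × (4.4 - 5)/(9 - 5) × (4.4 - 7)/(9 - 7) = 0.045500

P(4.4) = (-14)×L_0(4.4) + 18×L_1(4.4) + 2×L_2(4.4) + 9×L_3(4.4)
P(4.4) = 16.670500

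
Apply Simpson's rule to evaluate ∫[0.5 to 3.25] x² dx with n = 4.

f(x) = x²
a = 0.5, b = 3.25, n = 4
h = (b - a)/n = 0.687500

Simpson's rule: (h/3)[f(x₀) + 4f(x₁) + 2f(x₂) + ... + f(xₙ)]

x_0 = 0.5000, f(x_0) = 0.250000, coefficient = 1
x_1 = 1.1875, f(x_1) = 1.410156, coefficient = 4
x_2 = 1.8750, f(x_2) = 3.515625, coefficient = 2
x_3 = 2.5625, f(x_3) = 6.566406, coefficient = 4
x_4 = 3.2500, f(x_4) = 10.562500, coefficient = 1

I ≈ (0.687500/3) × 49.750000 = 11.401042
Exact value: 11.401042
Error: 0.000000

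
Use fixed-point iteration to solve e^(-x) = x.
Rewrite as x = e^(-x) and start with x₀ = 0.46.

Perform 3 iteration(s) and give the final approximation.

Equation: e^(-x) = x
Fixed-point form: x = e^(-x)
x₀ = 0.46

x_1 = g(0.460000) = 0.631284
x_2 = g(0.631284) = 0.531909
x_3 = g(0.531909) = 0.587483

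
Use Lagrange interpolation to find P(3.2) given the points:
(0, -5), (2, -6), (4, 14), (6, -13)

Lagrange interpolation formula:
P(x) = Σ yᵢ × Lᵢ(x)
where Lᵢ(x) = Π_{j≠i} (x - xⱼ)/(xᵢ - xⱼ)

L_0(3.2) = (3.2 - 2)/(0 - 2) × (3.2 - 4)/(0 - 4) × (3.2 - 6)/(0 - 6) = -0.056000
L_1(3.2) = (3.2 - 0)/(2 - 0) × (3.2 - 4)/(2 - 4) × (3.2 - 6)/(2 - 6) = 0.448000
L_2(3.2) = (3.2 - 0)/(4 - 0) × (3.2 - 2)/(4 - 2) × (3.2 - 6)/(4 - 6) = 0.672000
L_3(3.2) = (3.2 - 0)/(6 - 0) × (3.2 - 2)/(6 - 2) × (3.2 - 4)/(6 - 4) = -0.064000

P(3.2) = (-5)×L_0(3.2) + (-6)×L_1(3.2) + 14×L_2(3.2) + (-13)×L_3(3.2)
P(3.2) = 7.832000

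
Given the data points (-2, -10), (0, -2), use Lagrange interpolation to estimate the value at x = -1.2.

Lagrange interpolation formula:
P(x) = Σ yᵢ × Lᵢ(x)
where Lᵢ(x) = Π_{j≠i} (x - xⱼ)/(xᵢ - xⱼ)

L_0(-1.2) = (-1.2 - 0)/(-2 - 0) = 0.600000
L_1(-1.2) = (-1.2 - (-2))/(0 - (-2)) = 0.400000

P(-1.2) = (-10)×L_0(-1.2) + (-2)×L_1(-1.2)
P(-1.2) = -6.800000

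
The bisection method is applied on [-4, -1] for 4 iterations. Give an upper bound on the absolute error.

Bisection error bound: |error| ≤ (b-a)/2^n
|error| ≤ (-1 - (-4))/2^4 = 3/2^4
|error| ≤ 0.1875000000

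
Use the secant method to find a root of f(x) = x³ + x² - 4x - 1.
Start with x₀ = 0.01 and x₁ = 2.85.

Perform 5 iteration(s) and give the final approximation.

f(x) = x³ + x² - 4x - 1
x₀ = 0.01, x₁ = 2.85

Secant formula: x_{n+1} = x_n - f(x_n)(x_n - x_{n-1})/(f(x_n) - f(x_{n-1}))

Iteration 1:
  f(0.010000) = -1.039899
  f(2.850000) = 18.871625
  x_2 = 2.850000 - 18.871625×(2.850000 - 0.010000)/(18.871625 - (-1.039899))
       = 0.158322
Iteration 2:
  f(2.850000) = 18.871625
  f(0.158322) = -1.604253
  x_3 = 0.158322 - (-1.604253)×(0.158322 - 2.850000)/(-1.604253 - 18.871625)
       = 0.369211
Iteration 3:
  f(0.158322) = -1.604253
  f(0.369211) = -2.290196
  x_4 = 0.369211 - (-2.290196)×(0.369211 - 0.158322)/(-2.290196 - (-1.604253))
       = -0.334895
Iteration 4:
  f(0.369211) = -2.290196
  f(-0.334895) = 0.414175
  x_5 = -0.334895 - 0.414175×(-0.334895 - 0.369211)/(0.414175 - (-2.290196))
       = -0.227061
Iteration 5:
  f(-0.334895) = 0.414175
  f(-0.227061) = -0.051905
  x_6 = -0.227061 - (-0.051905)×(-0.227061 - (-0.334895))/(-0.051905 - 0.414175)
       = -0.239070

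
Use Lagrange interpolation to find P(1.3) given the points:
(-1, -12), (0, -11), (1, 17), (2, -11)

Lagrange interpolation formula:
P(x) = Σ yᵢ × Lᵢ(x)
where Lᵢ(x) = Π_{j≠i} (x - xⱼ)/(xᵢ - xⱼ)

L_0(1.3) = (1.3 - 0)/(-1 - 0) × (1.3 - 1)/(-1 - 1) × (1.3 - 2)/(-1 - 2) = 0.045500
L_1(1.3) = (1.3 - (-1))/(0 - (-1)) × (1.3 - 1)/(0 - 1) × (1.3 - 2)/(0 - 2) = -0.241500
L_2(1.3) = (1.3 - (-1))/(1 - (-1)) × (1.3 - 0)/(1 - 0) × (1.3 - 2)/(1 - 2) = 1.046500
L_3(1.3) = (1.3 - (-1))/(2 - (-1)) × (1.3 - 0)/(2 - 0) × (1.3 - 1)/(2 - 1) = 0.149500

P(1.3) = (-12)×L_0(1.3) + (-11)×L_1(1.3) + 17×L_2(1.3) + (-11)×L_3(1.3)
P(1.3) = 18.256500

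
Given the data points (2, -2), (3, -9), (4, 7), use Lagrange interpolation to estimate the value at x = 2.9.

Lagrange interpolation formula:
P(x) = Σ yᵢ × Lᵢ(x)
where Lᵢ(x) = Π_{j≠i} (x - xⱼ)/(xᵢ - xⱼ)

L_0(2.9) = (2.9 - 3)/(2 - 3) × (2.9 - 4)/(2 - 4) = 0.055000
L_1(2.9) = (2.9 - 2)/(3 - 2) × (2.9 - 4)/(3 - 4) = 0.990000
L_2(2.9) = (2.9 - 2)/(4 - 2) × (2.9 - 3)/(4 - 3) = -0.045000

P(2.9) = (-2)×L_0(2.9) + (-9)×L_1(2.9) + 7×L_2(2.9)
P(2.9) = -9.335000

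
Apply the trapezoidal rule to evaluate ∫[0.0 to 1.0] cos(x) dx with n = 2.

f(x) = cos(x)
a = 0.0, b = 1.0, n = 2
h = (b - a)/n = 0.500000

Trapezoidal rule: (h/2)[f(x₀) + 2f(x₁) + 2f(x₂) + ... + f(xₙ)]

x_0 = 0.0000, f(x_0) = 1.000000, coefficient = 1
x_1 = 0.5000, f(x_1) = 0.877583, coefficient = 2
x_2 = 1.0000, f(x_2) = 0.540302, coefficient = 1

I ≈ (0.500000/2) × 3.295467 = 0.823867
Exact value: 0.841471
Error: 0.017604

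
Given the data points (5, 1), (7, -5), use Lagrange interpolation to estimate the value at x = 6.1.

Lagrange interpolation formula:
P(x) = Σ yᵢ × Lᵢ(x)
where Lᵢ(x) = Π_{j≠i} (x - xⱼ)/(xᵢ - xⱼ)

L_0(6.1) = (6.1 - 7)/(5 - 7) = 0.450000
L_1(6.1) = (6.1 - 5)/(7 - 5) = 0.550000

P(6.1) = 1×L_0(6.1) + (-5)×L_1(6.1)
P(6.1) = -2.300000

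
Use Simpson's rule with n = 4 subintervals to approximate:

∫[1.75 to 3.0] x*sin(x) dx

f(x) = x*sin(x)
a = 1.75, b = 3.0, n = 4
h = (b - a)/n = 0.312500

Simpson's rule: (h/3)[f(x₀) + 4f(x₁) + 2f(x₂) + ... + f(xₙ)]

x_0 = 1.7500, f(x_0) = 1.721975, coefficient = 1
x_1 = 2.0625, f(x_1) = 1.818155, coefficient = 4
x_2 = 2.3750, f(x_2) = 1.647502, coefficient = 2
x_3 = 2.6875, f(x_3) = 1.178864, coefficient = 4
x_4 = 3.0000, f(x_4) = 0.423360, coefficient = 1

I ≈ (0.312500/3) × 17.428416 = 1.815460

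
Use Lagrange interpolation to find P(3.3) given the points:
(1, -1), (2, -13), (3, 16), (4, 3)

Lagrange interpolation formula:
P(x) = Σ yᵢ × Lᵢ(x)
where Lᵢ(x) = Π_{j≠i} (x - xⱼ)/(xᵢ - xⱼ)

L_0(3.3) = (3.3 - 2)/(1 - 2) × (3.3 - 3)/(1 - 3) × (3.3 - 4)/(1 - 4) = 0.045500
L_1(3.3) = (3.3 - 1)/(2 - 1) × (3.3 - 3)/(2 - 3) × (3.3 - 4)/(2 - 4) = -0.241500
L_2(3.3) = (3.3 - 1)/(3 - 1) × (3.3 - 2)/(3 - 2) × (3.3 - 4)/(3 - 4) = 1.046500
L_3(3.3) = (3.3 - 1)/(4 - 1) × (3.3 - 2)/(4 - 2) × (3.3 - 3)/(4 - 3) = 0.149500

P(3.3) = (-1)×L_0(3.3) + (-13)×L_1(3.3) + 16×L_2(3.3) + 3×L_3(3.3)
P(3.3) = 20.286500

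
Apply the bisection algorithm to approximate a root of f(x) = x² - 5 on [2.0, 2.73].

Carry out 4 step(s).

f(x) = x² - 5
Initial interval: [2.0, 2.73]

Iteration 1:
  c_1 = (2.000000 + 2.730000)/2 = 2.365000
  f(c_1) = f(2.365000) = 0.593225
  f(a) × f(c) < 0, new interval: [2.000000, 2.365000]
Iteration 2:
  c_2 = (2.000000 + 2.365000)/2 = 2.182500
  f(c_2) = f(2.182500) = -0.236694
  f(a) × f(c) ≥ 0, new interval: [2.182500, 2.365000]
Iteration 3:
  c_3 = (2.182500 + 2.365000)/2 = 2.273750
  f(c_3) = f(2.273750) = 0.169939
  f(a) × f(c) < 0, new interval: [2.182500, 2.273750]
Iteration 4:
  c_4 = (2.182500 + 2.273750)/2 = 2.228125
  f(c_4) = f(2.228125) = -0.035459
  f(a) × f(c) ≥ 0, new interval: [2.228125, 2.273750]

After 4 iteration(s), the approximation is c_4 = 2.228125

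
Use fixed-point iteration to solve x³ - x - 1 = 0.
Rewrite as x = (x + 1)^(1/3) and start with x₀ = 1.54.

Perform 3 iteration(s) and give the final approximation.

Equation: x³ - x - 1 = 0
Fixed-point form: x = (x + 1)^(1/3)
x₀ = 1.54

x_1 = g(1.540000) = 1.364409
x_2 = g(1.364409) = 1.332215
x_3 = g(1.332215) = 1.326140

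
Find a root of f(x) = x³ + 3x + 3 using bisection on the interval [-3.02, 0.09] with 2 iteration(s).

f(x) = x³ + 3x + 3
Initial interval: [-3.02, 0.09]

Iteration 1:
  c_1 = (-3.020000 + 0.090000)/2 = -1.465000
  f(c_1) = f(-1.465000) = -4.539220
  f(a) × f(c) ≥ 0, new interval: [-1.465000, 0.090000]
Iteration 2:
  c_2 = (-1.465000 + 0.090000)/2 = -0.687500
  f(c_2) = f(-0.687500) = 0.612549
  f(a) × f(c) < 0, new interval: [-1.465000, -0.687500]

After 2 iteration(s), the approximation is c_2 = -0.687500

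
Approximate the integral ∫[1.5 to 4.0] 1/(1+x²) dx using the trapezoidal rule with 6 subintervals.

f(x) = 1/(1+x²)
a = 1.5, b = 4.0, n = 6
h = (b - a)/n = 0.416667

Trapezoidal rule: (h/2)[f(x₀) + 2f(x₁) + 2f(x₂) + ... + f(xₙ)]

x_0 = 1.5000, f(x_0) = 0.307692, coefficient = 1
x_1 = 1.9167, f(x_1) = 0.213967, coefficient = 2
x_2 = 2.3333, f(x_2) = 0.155172, coefficient = 2
x_3 = 2.7500, f(x_3) = 0.116788, coefficient = 2
x_4 = 3.1667, f(x_4) = 0.090680, coefficient = 2
x_5 = 3.5833, f(x_5) = 0.072253, coefficient = 2
x_6 = 4.0000, f(x_6) = 0.058824, coefficient = 1

I ≈ (0.416667/2) × 1.664238 = 0.346716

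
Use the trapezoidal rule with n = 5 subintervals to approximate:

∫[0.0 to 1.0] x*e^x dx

f(x) = x*e^x
a = 0.0, b = 1.0, n = 5
h = (b - a)/n = 0.200000

Trapezoidal rule: (h/2)[f(x₀) + 2f(x₁) + 2f(x₂) + ... + f(xₙ)]

x_0 = 0.0000, f(x_0) = 0.000000, coefficient = 1
x_1 = 0.2000, f(x_1) = 0.244281, coefficient = 2
x_2 = 0.4000, f(x_2) = 0.596730, coefficient = 2
x_3 = 0.6000, f(x_3) = 1.093271, coefficient = 2
x_4 = 0.8000, f(x_4) = 1.780433, coefficient = 2
x_5 = 1.0000, f(x_5) = 2.718282, coefficient = 1

I ≈ (0.200000/2) × 10.147711 = 1.014771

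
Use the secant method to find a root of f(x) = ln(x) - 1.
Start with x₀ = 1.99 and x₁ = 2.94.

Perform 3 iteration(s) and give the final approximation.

f(x) = ln(x) - 1
x₀ = 1.99, x₁ = 2.94

Secant formula: x_{n+1} = x_n - f(x_n)(x_n - x_{n-1})/(f(x_n) - f(x_{n-1}))

Iteration 1:
  f(1.990000) = -0.311865
  f(2.940000) = 0.078410
  x_2 = 2.940000 - 0.078410×(2.940000 - 1.990000)/(0.078410 - (-0.311865))
       = 2.749137
Iteration 2:
  f(2.940000) = 0.078410
  f(2.749137) = 0.011287
  x_3 = 2.749137 - 0.011287×(2.749137 - 2.940000)/(0.011287 - 0.078410)
       = 2.717042
Iteration 3:
  f(2.749137) = 0.011287
  f(2.717042) = -0.000456
  x_4 = 2.717042 - (-0.000456)×(2.717042 - 2.749137)/(-0.000456 - 0.011287)
       = 2.718289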